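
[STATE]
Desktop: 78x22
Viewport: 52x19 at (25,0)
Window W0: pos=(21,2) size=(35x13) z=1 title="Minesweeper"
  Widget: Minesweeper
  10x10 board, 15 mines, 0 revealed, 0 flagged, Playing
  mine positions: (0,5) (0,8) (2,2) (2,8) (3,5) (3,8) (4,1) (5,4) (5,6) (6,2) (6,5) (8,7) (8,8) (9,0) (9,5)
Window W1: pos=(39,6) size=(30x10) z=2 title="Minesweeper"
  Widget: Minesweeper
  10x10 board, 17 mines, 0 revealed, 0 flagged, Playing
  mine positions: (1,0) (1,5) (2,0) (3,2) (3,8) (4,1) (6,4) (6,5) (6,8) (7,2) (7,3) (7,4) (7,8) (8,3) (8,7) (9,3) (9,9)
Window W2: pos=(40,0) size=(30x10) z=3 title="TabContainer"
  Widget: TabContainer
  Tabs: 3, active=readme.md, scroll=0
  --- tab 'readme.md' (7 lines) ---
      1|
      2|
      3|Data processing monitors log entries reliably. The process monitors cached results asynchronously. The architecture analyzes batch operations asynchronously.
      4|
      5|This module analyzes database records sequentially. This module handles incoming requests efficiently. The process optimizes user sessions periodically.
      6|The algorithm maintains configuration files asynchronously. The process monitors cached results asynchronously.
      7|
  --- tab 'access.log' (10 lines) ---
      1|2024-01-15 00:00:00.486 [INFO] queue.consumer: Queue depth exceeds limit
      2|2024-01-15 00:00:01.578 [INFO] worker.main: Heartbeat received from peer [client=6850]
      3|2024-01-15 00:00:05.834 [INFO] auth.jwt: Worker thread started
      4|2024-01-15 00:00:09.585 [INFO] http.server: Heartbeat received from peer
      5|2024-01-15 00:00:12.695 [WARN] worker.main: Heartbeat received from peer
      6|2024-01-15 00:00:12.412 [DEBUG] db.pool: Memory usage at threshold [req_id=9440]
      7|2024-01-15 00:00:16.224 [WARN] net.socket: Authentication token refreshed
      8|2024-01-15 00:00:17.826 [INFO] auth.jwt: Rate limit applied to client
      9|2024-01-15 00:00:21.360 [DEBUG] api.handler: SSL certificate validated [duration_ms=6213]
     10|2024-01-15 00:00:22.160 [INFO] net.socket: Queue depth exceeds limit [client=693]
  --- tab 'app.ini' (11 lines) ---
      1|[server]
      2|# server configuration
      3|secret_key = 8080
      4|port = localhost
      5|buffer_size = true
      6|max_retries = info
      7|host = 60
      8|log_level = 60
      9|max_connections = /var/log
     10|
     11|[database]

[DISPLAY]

               ┏━━━━━━━━━━━━━━━━━━━━━━━━━━━━┓       
               ┃ TabContainer               ┃       
━━━━━━━━━━━━━━━┠────────────────────────────┨       
nesweeper      ┃[readme.md]│ access.log │ ap┃       
───────────────┃────────────────────────────┃       
■■■■■■■        ┃                            ┃       
■■■■■■■       ┏┃                            ┃       
■■■■■■■       ┃┃Data processing monitors log┃       
■■■■■■■       ┠┃                            ┃       
■■■■■■■       ┃┗━━━━━━━━━━━━━━━━━━━━━━━━━━━━┛       
■■■■■■■       ┃■■■■■■■■■■                  ┃        
■■■■■■■       ┃■■■■■■■■■■                  ┃        
■■■■■■■       ┃■■■■■■■■■■                  ┃        
■■■■■■■       ┃■■■■■■■■■■                  ┃        
━━━━━━━━━━━━━━┃■■■■■■■■■■                  ┃        
              ┗━━━━━━━━━━━━━━━━━━━━━━━━━━━━┛        
                                                    
                                                    
                                                    


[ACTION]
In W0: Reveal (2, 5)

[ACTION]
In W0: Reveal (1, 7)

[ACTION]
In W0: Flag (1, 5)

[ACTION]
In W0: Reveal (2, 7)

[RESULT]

               ┏━━━━━━━━━━━━━━━━━━━━━━━━━━━━┓       
               ┃ TabContainer               ┃       
━━━━━━━━━━━━━━━┠────────────────────────────┨       
nesweeper      ┃[readme.md]│ access.log │ ap┃       
───────────────┃────────────────────────────┃       
■■■■■■■        ┃                            ┃       
■■⚑■2■■       ┏┃                            ┃       
■■1■2■■       ┃┃Data processing monitors log┃       
■■■■■■■       ┠┃                            ┃       
■■■■■■■       ┃┗━━━━━━━━━━━━━━━━━━━━━━━━━━━━┛       
■■■■■■■       ┃■■■■■■■■■■                  ┃        
■■■■■■■       ┃■■■■■■■■■■                  ┃        
■■■■■■■       ┃■■■■■■■■■■                  ┃        
■■■■■■■       ┃■■■■■■■■■■                  ┃        
━━━━━━━━━━━━━━┃■■■■■■■■■■                  ┃        
              ┗━━━━━━━━━━━━━━━━━━━━━━━━━━━━┛        
                                                    
                                                    
                                                    


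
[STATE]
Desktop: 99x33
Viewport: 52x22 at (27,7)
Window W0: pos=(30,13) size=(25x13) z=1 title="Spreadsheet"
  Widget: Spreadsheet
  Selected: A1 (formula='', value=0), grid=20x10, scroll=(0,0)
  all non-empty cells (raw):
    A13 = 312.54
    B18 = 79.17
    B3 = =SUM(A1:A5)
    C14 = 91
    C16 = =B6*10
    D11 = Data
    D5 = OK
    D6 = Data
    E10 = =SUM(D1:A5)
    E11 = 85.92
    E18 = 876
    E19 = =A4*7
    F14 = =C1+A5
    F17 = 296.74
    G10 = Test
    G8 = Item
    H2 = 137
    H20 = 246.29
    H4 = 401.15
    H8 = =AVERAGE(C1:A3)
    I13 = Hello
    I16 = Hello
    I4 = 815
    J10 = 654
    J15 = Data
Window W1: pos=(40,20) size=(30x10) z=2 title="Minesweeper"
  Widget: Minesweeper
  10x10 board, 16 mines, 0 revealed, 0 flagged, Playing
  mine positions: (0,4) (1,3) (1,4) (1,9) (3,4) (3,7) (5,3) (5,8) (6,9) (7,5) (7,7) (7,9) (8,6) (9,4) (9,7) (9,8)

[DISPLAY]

                                                    
                                                    
                                                    
                                                    
                                                    
                                                    
   ┏━━━━━━━━━━━━━━━━━━━━━━━┓                        
   ┃ Spreadsheet           ┃                        
   ┠───────────────────────┨                        
   ┃A1:                    ┃                        
   ┃       A       B       ┃                        
   ┃-----------------------┃                        
   ┃  1      [0]       0   ┃                        
   ┃  2      ┏━━━━━━━━━━━━━━━━━━━━━━━━━━━━┓         
   ┃  3      ┃ Minesweeper                ┃         
   ┃  4      ┠────────────────────────────┨         
   ┃  5      ┃■■■■■■■■■■                  ┃         
   ┃  6      ┃■■■■■■■■■■                  ┃         
   ┗━━━━━━━━━┃■■■■■■■■■■                  ┃         
             ┃■■■■■■■■■■                  ┃         
             ┃■■■■■■■■■■                  ┃         
             ┃■■■■■■■■■■                  ┃         


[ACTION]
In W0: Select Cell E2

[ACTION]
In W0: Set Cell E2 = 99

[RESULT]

                                                    
                                                    
                                                    
                                                    
                                                    
                                                    
   ┏━━━━━━━━━━━━━━━━━━━━━━━┓                        
   ┃ Spreadsheet           ┃                        
   ┠───────────────────────┨                        
   ┃E2: 99                 ┃                        
   ┃       A       B       ┃                        
   ┃-----------------------┃                        
   ┃  1        0       0   ┃                        
   ┃  2      ┏━━━━━━━━━━━━━━━━━━━━━━━━━━━━┓         
   ┃  3      ┃ Minesweeper                ┃         
   ┃  4      ┠────────────────────────────┨         
   ┃  5      ┃■■■■■■■■■■                  ┃         
   ┃  6      ┃■■■■■■■■■■                  ┃         
   ┗━━━━━━━━━┃■■■■■■■■■■                  ┃         
             ┃■■■■■■■■■■                  ┃         
             ┃■■■■■■■■■■                  ┃         
             ┃■■■■■■■■■■                  ┃         


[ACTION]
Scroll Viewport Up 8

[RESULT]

                                                    
                                                    
                                                    
                                                    
                                                    
                                                    
                                                    
                                                    
                                                    
                                                    
                                                    
                                                    
                                                    
   ┏━━━━━━━━━━━━━━━━━━━━━━━┓                        
   ┃ Spreadsheet           ┃                        
   ┠───────────────────────┨                        
   ┃E2: 99                 ┃                        
   ┃       A       B       ┃                        
   ┃-----------------------┃                        
   ┃  1        0       0   ┃                        
   ┃  2      ┏━━━━━━━━━━━━━━━━━━━━━━━━━━━━┓         
   ┃  3      ┃ Minesweeper                ┃         


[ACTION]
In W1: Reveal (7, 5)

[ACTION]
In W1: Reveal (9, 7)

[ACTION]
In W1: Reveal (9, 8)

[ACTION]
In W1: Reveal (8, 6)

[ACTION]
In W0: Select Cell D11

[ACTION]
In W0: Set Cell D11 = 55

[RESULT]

                                                    
                                                    
                                                    
                                                    
                                                    
                                                    
                                                    
                                                    
                                                    
                                                    
                                                    
                                                    
                                                    
   ┏━━━━━━━━━━━━━━━━━━━━━━━┓                        
   ┃ Spreadsheet           ┃                        
   ┠───────────────────────┨                        
   ┃D11: 55                ┃                        
   ┃       A       B       ┃                        
   ┃-----------------------┃                        
   ┃  1        0       0   ┃                        
   ┃  2      ┏━━━━━━━━━━━━━━━━━━━━━━━━━━━━┓         
   ┃  3      ┃ Minesweeper                ┃         


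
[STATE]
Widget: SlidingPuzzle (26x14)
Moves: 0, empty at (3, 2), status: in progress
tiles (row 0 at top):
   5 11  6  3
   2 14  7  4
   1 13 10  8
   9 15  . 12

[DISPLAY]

┌────┬────┬────┬────┐     
│  5 │ 11 │  6 │  3 │     
├────┼────┼────┼────┤     
│  2 │ 14 │  7 │  4 │     
├────┼────┼────┼────┤     
│  1 │ 13 │ 10 │  8 │     
├────┼────┼────┼────┤     
│  9 │ 15 │    │ 12 │     
└────┴────┴────┴────┘     
Moves: 0                  
                          
                          
                          
                          


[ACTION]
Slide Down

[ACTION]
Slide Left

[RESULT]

┌────┬────┬────┬────┐     
│  5 │ 11 │  6 │  3 │     
├────┼────┼────┼────┤     
│  2 │ 14 │  7 │  4 │     
├────┼────┼────┼────┤     
│  1 │ 13 │  8 │    │     
├────┼────┼────┼────┤     
│  9 │ 15 │ 10 │ 12 │     
└────┴────┴────┴────┘     
Moves: 2                  
                          
                          
                          
                          


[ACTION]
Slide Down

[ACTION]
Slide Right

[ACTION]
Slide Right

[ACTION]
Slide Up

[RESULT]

┌────┬────┬────┬────┐     
│  5 │ 11 │  6 │  3 │     
├────┼────┼────┼────┤     
│  2 │ 13 │ 14 │  7 │     
├────┼────┼────┼────┤     
│  1 │    │  8 │  4 │     
├────┼────┼────┼────┤     
│  9 │ 15 │ 10 │ 12 │     
└────┴────┴────┴────┘     
Moves: 6                  
                          
                          
                          
                          


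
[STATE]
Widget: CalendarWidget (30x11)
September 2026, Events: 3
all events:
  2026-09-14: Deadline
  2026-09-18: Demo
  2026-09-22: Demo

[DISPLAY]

        September 2026        
Mo Tu We Th Fr Sa Su          
    1  2  3  4  5  6          
 7  8  9 10 11 12 13          
14* 15 16 17 18* 19 20        
21 22* 23 24 25 26 27         
28 29 30                      
                              
                              
                              
                              


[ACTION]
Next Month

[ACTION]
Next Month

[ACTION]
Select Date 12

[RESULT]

        November 2026         
Mo Tu We Th Fr Sa Su          
                   1          
 2  3  4  5  6  7  8          
 9 10 11 [12] 13 14 15        
16 17 18 19 20 21 22          
23 24 25 26 27 28 29          
30                            
                              
                              
                              


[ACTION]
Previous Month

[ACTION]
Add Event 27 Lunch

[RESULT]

         October 2026         
Mo Tu We Th Fr Sa Su          
          1  2  3  4          
 5  6  7  8  9 10 11          
12 13 14 15 16 17 18          
19 20 21 22 23 24 25          
26 27* 28 29 30 31            
                              
                              
                              
                              


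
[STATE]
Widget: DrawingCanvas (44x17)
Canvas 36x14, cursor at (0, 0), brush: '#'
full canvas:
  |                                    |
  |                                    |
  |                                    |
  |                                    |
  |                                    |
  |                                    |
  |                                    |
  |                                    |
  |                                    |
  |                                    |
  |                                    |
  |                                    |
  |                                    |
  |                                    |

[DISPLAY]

+                                           
                                            
                                            
                                            
                                            
                                            
                                            
                                            
                                            
                                            
                                            
                                            
                                            
                                            
                                            
                                            
                                            


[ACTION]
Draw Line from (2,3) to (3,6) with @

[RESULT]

+                                           
                                            
   @@                                       
     @@                                     
                                            
                                            
                                            
                                            
                                            
                                            
                                            
                                            
                                            
                                            
                                            
                                            
                                            


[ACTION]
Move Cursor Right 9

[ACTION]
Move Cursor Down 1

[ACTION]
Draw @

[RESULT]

                                            
         @                                  
   @@                                       
     @@                                     
                                            
                                            
                                            
                                            
                                            
                                            
                                            
                                            
                                            
                                            
                                            
                                            
                                            


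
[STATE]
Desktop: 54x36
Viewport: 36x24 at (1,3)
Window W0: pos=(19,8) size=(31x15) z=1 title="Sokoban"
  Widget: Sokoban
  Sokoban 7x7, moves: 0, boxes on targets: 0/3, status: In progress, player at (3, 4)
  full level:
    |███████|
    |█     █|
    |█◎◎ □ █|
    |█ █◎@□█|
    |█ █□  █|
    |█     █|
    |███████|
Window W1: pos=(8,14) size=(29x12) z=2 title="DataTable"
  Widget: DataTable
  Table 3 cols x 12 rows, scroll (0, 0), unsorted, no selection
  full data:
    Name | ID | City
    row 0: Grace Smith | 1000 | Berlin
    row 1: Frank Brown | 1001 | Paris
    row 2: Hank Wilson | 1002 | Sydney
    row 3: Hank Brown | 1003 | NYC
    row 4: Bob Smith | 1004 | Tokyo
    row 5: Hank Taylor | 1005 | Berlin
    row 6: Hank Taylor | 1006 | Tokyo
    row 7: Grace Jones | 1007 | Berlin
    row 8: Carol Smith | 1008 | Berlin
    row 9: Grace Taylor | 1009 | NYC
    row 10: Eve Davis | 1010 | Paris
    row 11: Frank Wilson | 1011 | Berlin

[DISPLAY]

                                    
                                    
                                    
                                    
                                    
                  ┏━━━━━━━━━━━━━━━━━
                  ┃ Sokoban         
                  ┠─────────────────
                  ┃███████          
                  ┃█     █          
                  ┃█◎◎ □ █          
       ┏━━━━━━━━━━━━━━━━━━━━━━━━━━━┓
       ┃ DataTable                 ┃
       ┠───────────────────────────┨
       ┃Name        │ID  │City     ┃
       ┃────────────┼────┼──────   ┃
       ┃Grace Smith │1000│Berlin   ┃
       ┃Frank Brown │1001│Paris    ┃
       ┃Hank Wilson │1002│Sydney   ┃
       ┃Hank Brown  │1003│NYC      ┃
       ┃Bob Smith   │1004│Tokyo    ┃
       ┃Hank Taylor │1005│Berlin   ┃
       ┗━━━━━━━━━━━━━━━━━━━━━━━━━━━┛
                                    


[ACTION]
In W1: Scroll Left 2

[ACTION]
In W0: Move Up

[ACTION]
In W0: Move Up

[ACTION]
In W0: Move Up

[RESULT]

                                    
                                    
                                    
                                    
                                    
                  ┏━━━━━━━━━━━━━━━━━
                  ┃ Sokoban         
                  ┠─────────────────
                  ┃███████          
                  ┃█   □ █          
                  ┃█◎◎ @ █          
       ┏━━━━━━━━━━━━━━━━━━━━━━━━━━━┓
       ┃ DataTable                 ┃
       ┠───────────────────────────┨
       ┃Name        │ID  │City     ┃
       ┃────────────┼────┼──────   ┃
       ┃Grace Smith │1000│Berlin   ┃
       ┃Frank Brown │1001│Paris    ┃
       ┃Hank Wilson │1002│Sydney   ┃
       ┃Hank Brown  │1003│NYC      ┃
       ┃Bob Smith   │1004│Tokyo    ┃
       ┃Hank Taylor │1005│Berlin   ┃
       ┗━━━━━━━━━━━━━━━━━━━━━━━━━━━┛
                                    


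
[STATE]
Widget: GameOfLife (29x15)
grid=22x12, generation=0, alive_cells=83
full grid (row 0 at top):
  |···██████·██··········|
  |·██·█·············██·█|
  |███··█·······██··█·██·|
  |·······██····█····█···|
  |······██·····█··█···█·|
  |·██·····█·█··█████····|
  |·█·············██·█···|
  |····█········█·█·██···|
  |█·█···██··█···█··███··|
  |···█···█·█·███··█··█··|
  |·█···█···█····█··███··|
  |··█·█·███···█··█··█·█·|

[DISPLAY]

Gen: 0                       
···██████·██··········       
·██·█·············██·█       
███··█·······██··█·██·       
·······██····█····█···       
······██·····█··█···█·       
·██·····█·█··█████····       
·█·············██·█···       
····█········█·█·██···       
█·█···██··█···█··███··       
···█···█·█·███··█··█··       
·█···█···█····█··███··       
··█·█·███···█··█··█·█·       
                             
                             


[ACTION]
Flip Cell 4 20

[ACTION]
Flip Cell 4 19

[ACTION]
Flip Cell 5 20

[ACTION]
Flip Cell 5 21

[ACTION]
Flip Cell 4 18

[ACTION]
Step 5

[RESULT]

Gen: 5                       
····█·█···············       
··█···█············██·       
·█···██······██··█··█·       
·············███···██·       
█···█··········██··██·       
█··············███··██       
··██·····█···███······       
········███···█····█··       
·······█··········█·██       
··███····█········█··█       
·█···██··········█···█       
·██████████······███··       
                             
                             


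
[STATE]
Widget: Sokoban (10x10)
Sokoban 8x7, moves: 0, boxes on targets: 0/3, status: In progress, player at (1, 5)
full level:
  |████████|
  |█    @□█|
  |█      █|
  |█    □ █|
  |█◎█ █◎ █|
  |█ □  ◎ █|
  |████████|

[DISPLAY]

████████  
█    @□█  
█      █  
█    □ █  
█◎█ █◎ █  
█ □  ◎ █  
████████  
Moves: 0  
          
          


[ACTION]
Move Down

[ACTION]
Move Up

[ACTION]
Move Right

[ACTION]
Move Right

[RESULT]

████████  
█    @□█  
█      █  
█    □ █  
█◎█ █◎ █  
█ □  ◎ █  
████████  
Moves: 2  
          
          


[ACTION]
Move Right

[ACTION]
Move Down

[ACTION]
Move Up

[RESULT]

████████  
█    @□█  
█      █  
█    □ █  
█◎█ █◎ █  
█ □  ◎ █  
████████  
Moves: 4  
          
          


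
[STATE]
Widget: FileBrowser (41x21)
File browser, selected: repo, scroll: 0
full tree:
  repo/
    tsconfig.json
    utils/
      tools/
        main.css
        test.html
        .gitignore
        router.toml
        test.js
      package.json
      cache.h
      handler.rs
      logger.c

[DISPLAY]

> [-] repo/                              
    tsconfig.json                        
    [+] utils/                           
                                         
                                         
                                         
                                         
                                         
                                         
                                         
                                         
                                         
                                         
                                         
                                         
                                         
                                         
                                         
                                         
                                         
                                         


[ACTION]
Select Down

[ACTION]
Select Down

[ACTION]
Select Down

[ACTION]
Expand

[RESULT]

  [-] repo/                              
    tsconfig.json                        
  > [-] utils/                           
      [+] tools/                         
      package.json                       
      cache.h                            
      handler.rs                         
      logger.c                           
                                         
                                         
                                         
                                         
                                         
                                         
                                         
                                         
                                         
                                         
                                         
                                         
                                         


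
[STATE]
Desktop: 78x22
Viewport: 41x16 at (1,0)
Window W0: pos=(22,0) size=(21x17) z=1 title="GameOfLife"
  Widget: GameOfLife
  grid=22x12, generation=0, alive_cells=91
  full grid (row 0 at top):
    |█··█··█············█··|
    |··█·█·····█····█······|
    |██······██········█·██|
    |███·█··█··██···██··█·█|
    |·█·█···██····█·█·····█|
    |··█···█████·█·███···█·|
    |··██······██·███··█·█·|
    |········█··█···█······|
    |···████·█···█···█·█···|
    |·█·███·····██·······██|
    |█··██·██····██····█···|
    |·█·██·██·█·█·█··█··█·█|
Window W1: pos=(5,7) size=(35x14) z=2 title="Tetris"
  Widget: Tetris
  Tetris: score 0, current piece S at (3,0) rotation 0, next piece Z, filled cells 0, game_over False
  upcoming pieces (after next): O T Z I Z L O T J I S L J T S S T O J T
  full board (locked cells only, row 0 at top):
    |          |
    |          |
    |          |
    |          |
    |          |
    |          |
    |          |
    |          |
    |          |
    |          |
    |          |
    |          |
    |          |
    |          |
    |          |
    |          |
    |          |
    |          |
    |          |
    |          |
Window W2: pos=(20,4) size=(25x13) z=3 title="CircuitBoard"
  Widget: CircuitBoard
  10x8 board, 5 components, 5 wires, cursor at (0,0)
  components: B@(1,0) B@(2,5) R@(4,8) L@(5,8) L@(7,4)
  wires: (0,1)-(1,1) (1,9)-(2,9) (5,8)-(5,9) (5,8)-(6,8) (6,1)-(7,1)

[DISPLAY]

                     ┏━━━━━━━━━━━━━━━━━━━
                     ┃ GameOfLife        
                     ┠───────────────────
                     ┃Gen: 0             
                   ┏━━━━━━━━━━━━━━━━━━━━━
                   ┃ CircuitBoard        
                   ┠─────────────────────
    ┏━━━━━━━━━━━━━━┃   0 1 2 3 4 5 6 7 8 
    ┃ Tetris       ┃0  [.]  ·            
    ┠──────────────┃        │            
    ┃          │Nex┃1   B   ·            
    ┃          │▓▓ ┃                     
    ┃          │ ▓▓┃2                    
    ┃          │   ┃                     
    ┃          │   ┃3                    
    ┃          │   ┃                     


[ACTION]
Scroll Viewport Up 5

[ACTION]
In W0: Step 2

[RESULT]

                     ┏━━━━━━━━━━━━━━━━━━━
                     ┃ GameOfLife        
                     ┠───────────────────
                     ┃Gen: 2             
                   ┏━━━━━━━━━━━━━━━━━━━━━
                   ┃ CircuitBoard        
                   ┠─────────────────────
    ┏━━━━━━━━━━━━━━┃   0 1 2 3 4 5 6 7 8 
    ┃ Tetris       ┃0  [.]  ·            
    ┠──────────────┃        │            
    ┃          │Nex┃1   B   ·            
    ┃          │▓▓ ┃                     
    ┃          │ ▓▓┃2                    
    ┃          │   ┃                     
    ┃          │   ┃3                    
    ┃          │   ┃                     


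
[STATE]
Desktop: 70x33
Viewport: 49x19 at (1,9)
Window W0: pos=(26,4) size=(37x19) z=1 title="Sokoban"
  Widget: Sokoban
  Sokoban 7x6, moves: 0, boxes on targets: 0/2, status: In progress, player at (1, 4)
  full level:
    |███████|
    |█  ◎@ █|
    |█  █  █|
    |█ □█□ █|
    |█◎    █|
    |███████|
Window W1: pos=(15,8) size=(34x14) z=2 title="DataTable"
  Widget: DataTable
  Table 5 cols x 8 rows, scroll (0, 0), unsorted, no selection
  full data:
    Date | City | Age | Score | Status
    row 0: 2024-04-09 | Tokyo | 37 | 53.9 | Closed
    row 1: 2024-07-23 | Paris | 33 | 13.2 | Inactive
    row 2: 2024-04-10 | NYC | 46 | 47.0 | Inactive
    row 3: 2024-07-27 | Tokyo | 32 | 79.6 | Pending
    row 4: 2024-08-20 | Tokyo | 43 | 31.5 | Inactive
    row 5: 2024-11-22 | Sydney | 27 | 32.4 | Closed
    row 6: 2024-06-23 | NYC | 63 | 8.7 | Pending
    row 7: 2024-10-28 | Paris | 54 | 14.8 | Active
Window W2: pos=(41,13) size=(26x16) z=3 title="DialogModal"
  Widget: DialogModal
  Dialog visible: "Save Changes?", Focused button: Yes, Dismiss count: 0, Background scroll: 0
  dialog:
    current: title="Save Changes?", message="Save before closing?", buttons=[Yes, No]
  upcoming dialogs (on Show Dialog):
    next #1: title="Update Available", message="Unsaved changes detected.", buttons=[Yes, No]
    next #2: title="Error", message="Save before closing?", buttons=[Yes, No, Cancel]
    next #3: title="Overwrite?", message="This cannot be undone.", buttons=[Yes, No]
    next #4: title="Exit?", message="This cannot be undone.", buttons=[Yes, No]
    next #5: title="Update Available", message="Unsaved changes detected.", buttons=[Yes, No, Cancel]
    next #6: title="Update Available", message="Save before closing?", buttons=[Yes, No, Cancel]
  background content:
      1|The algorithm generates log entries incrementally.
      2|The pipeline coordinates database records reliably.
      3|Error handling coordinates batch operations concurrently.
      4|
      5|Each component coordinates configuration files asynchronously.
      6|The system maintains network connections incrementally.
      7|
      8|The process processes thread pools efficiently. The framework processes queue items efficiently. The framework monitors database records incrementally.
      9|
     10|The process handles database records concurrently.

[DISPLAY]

              ┃ DataTable                      ┃ 
              ┠────────────────────────────────┨ 
              ┃Date      │City  │Age│Score│Stat┃ 
              ┃──────────┼──────┼───┼─────┼────┃ 
              ┃2024-04-09│Tokyo │37 │53.┏━━━━━━━━
              ┃2024-07-23│Paris │33 │13.┃ DialogM
              ┃2024-04-10│NYC   │46 │47.┠────────
              ┃2024-07-27│Tokyo │32 │79.┃The algo
              ┃2024-08-20│Tokyo │43 │31.┃The pipe
              ┃2024-11-22│Sydney│27 │32.┃Error ha
              ┃2024-06-23│NYC   │63 │8.7┃  ┌─────
              ┃2024-10-28│Paris │54 │14.┃Ea│  Sav
              ┗━━━━━━━━━━━━━━━━━━━━━━━━━┃Th│Save 
                         ┗━━━━━━━━━━━━━━┃  │    [
                                        ┃Th└─────
                                        ┃        
                                        ┃The proc
                                        ┃        
                                        ┃        


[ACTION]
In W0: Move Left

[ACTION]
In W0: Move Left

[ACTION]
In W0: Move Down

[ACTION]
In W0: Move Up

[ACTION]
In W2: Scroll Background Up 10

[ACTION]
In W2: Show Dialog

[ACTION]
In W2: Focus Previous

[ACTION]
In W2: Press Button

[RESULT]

              ┃ DataTable                      ┃ 
              ┠────────────────────────────────┨ 
              ┃Date      │City  │Age│Score│Stat┃ 
              ┃──────────┼──────┼───┼─────┼────┃ 
              ┃2024-04-09│Tokyo │37 │53.┏━━━━━━━━
              ┃2024-07-23│Paris │33 │13.┃ DialogM
              ┃2024-04-10│NYC   │46 │47.┠────────
              ┃2024-07-27│Tokyo │32 │79.┃The algo
              ┃2024-08-20│Tokyo │43 │31.┃The pipe
              ┃2024-11-22│Sydney│27 │32.┃Error ha
              ┃2024-06-23│NYC   │63 │8.7┃        
              ┃2024-10-28│Paris │54 │14.┃Each com
              ┗━━━━━━━━━━━━━━━━━━━━━━━━━┃The syst
                         ┗━━━━━━━━━━━━━━┃        
                                        ┃The proc
                                        ┃        
                                        ┃The proc
                                        ┃        
                                        ┃        


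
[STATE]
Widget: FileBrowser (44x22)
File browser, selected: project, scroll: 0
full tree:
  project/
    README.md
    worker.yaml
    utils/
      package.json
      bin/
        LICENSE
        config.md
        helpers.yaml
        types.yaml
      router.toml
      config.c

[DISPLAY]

> [-] project/                              
    README.md                               
    worker.yaml                             
    [+] utils/                              
                                            
                                            
                                            
                                            
                                            
                                            
                                            
                                            
                                            
                                            
                                            
                                            
                                            
                                            
                                            
                                            
                                            
                                            


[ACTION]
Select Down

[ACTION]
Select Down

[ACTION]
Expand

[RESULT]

  [-] project/                              
    README.md                               
  > worker.yaml                             
    [+] utils/                              
                                            
                                            
                                            
                                            
                                            
                                            
                                            
                                            
                                            
                                            
                                            
                                            
                                            
                                            
                                            
                                            
                                            
                                            


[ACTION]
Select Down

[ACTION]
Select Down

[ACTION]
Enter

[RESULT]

  [-] project/                              
    README.md                               
    worker.yaml                             
  > [-] utils/                              
      package.json                          
      [+] bin/                              
      router.toml                           
      config.c                              
                                            
                                            
                                            
                                            
                                            
                                            
                                            
                                            
                                            
                                            
                                            
                                            
                                            
                                            
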